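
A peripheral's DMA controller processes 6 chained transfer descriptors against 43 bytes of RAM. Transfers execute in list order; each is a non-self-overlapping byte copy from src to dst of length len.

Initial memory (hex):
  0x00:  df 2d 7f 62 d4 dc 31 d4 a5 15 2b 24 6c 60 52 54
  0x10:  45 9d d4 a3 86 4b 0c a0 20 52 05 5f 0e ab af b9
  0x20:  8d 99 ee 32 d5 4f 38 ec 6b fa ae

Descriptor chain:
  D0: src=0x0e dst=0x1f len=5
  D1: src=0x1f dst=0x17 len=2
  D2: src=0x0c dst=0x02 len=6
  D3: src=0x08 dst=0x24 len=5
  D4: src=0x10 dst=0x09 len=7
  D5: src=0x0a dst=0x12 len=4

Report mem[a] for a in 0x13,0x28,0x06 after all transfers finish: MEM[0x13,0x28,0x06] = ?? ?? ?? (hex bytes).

MEM[0x13,0x28,0x06] = d4 6c 45

[0] 0x0e->0x1f len=5 : 52 54 45 9d d4
[1] 0x1f->0x17 len=2 : 52 54
[2] 0x0c->0x02 len=6 : 6c 60 52 54 45 9d
[3] 0x08->0x24 len=5 : a5 15 2b 24 6c
[4] 0x10->0x09 len=7 : 45 9d d4 a3 86 4b 0c
[5] 0x0a->0x12 len=4 : 9d d4 a3 86
query mem[0x13]=0xd4, mem[0x28]=0x6c, mem[0x06]=0x45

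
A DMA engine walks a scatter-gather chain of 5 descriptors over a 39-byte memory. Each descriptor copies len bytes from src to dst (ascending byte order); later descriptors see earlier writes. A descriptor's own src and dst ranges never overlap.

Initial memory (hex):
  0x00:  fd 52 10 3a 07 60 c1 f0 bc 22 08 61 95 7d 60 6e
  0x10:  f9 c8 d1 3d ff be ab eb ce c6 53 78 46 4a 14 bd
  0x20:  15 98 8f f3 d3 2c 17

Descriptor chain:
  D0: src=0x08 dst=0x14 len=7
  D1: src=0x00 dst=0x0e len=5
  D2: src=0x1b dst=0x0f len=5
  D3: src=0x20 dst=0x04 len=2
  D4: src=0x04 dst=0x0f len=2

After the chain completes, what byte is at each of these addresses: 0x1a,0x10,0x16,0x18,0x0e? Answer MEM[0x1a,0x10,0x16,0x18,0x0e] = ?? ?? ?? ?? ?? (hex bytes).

[0] 0x08->0x14 len=7 : bc 22 08 61 95 7d 60
[1] 0x00->0x0e len=5 : fd 52 10 3a 07
[2] 0x1b->0x0f len=5 : 78 46 4a 14 bd
[3] 0x20->0x04 len=2 : 15 98
[4] 0x04->0x0f len=2 : 15 98
query mem[0x1a]=0x60, mem[0x10]=0x98, mem[0x16]=0x08, mem[0x18]=0x95, mem[0x0e]=0xfd

MEM[0x1a,0x10,0x16,0x18,0x0e] = 60 98 08 95 fd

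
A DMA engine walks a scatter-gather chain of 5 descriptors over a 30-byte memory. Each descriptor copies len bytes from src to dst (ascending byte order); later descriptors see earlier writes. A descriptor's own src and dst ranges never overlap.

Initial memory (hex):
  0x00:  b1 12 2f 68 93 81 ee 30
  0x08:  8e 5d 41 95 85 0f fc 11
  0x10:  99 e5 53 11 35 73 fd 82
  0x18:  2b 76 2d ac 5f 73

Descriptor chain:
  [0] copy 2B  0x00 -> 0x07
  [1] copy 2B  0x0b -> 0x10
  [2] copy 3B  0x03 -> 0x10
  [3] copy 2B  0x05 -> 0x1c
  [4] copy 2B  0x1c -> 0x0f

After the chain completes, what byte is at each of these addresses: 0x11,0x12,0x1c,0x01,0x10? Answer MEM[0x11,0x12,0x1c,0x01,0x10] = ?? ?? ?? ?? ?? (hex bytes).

#0 dst[0x07+2] := {0xb1,0x12}
#1 dst[0x10+2] := {0x95,0x85}
#2 dst[0x10+3] := {0x68,0x93,0x81}
#3 dst[0x1c+2] := {0x81,0xee}
#4 dst[0x0f+2] := {0x81,0xee}
query mem[0x11]=0x93, mem[0x12]=0x81, mem[0x1c]=0x81, mem[0x01]=0x12, mem[0x10]=0xee

MEM[0x11,0x12,0x1c,0x01,0x10] = 93 81 81 12 ee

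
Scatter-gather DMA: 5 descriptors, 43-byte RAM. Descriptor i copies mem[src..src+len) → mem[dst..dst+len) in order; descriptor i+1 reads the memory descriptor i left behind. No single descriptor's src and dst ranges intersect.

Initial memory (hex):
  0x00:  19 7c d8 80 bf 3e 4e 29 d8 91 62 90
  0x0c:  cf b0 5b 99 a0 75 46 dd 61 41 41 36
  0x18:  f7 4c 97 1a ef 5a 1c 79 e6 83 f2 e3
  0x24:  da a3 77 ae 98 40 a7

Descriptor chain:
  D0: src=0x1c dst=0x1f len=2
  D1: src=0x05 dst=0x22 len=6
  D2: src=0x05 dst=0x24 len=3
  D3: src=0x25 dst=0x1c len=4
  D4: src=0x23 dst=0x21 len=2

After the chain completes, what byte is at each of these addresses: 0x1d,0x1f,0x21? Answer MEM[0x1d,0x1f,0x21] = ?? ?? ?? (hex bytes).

#0 dst[0x1f+2] := {0xef,0x5a}
#1 dst[0x22+6] := {0x3e,0x4e,0x29,0xd8,0x91,0x62}
#2 dst[0x24+3] := {0x3e,0x4e,0x29}
#3 dst[0x1c+4] := {0x4e,0x29,0x62,0x98}
#4 dst[0x21+2] := {0x4e,0x3e}
query mem[0x1d]=0x29, mem[0x1f]=0x98, mem[0x21]=0x4e

MEM[0x1d,0x1f,0x21] = 29 98 4e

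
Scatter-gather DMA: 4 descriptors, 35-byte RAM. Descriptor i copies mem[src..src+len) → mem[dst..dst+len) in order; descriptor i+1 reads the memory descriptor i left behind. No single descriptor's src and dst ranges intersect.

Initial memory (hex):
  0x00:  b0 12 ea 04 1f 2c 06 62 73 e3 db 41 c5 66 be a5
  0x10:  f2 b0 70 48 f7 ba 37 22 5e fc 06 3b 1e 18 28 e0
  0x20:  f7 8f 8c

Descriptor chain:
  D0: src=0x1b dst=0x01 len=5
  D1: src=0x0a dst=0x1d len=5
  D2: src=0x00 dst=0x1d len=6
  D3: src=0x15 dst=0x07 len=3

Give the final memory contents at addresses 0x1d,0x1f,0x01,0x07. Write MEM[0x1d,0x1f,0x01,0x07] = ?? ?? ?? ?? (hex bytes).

MEM[0x1d,0x1f,0x01,0x07] = b0 1e 3b ba

D0: mem[0x01..0x05] <- [3b 1e 18 28 e0]
D1: mem[0x1d..0x21] <- [db 41 c5 66 be]
D2: mem[0x1d..0x22] <- [b0 3b 1e 18 28 e0]
D3: mem[0x07..0x09] <- [ba 37 22]
query mem[0x1d]=0xb0, mem[0x1f]=0x1e, mem[0x01]=0x3b, mem[0x07]=0xba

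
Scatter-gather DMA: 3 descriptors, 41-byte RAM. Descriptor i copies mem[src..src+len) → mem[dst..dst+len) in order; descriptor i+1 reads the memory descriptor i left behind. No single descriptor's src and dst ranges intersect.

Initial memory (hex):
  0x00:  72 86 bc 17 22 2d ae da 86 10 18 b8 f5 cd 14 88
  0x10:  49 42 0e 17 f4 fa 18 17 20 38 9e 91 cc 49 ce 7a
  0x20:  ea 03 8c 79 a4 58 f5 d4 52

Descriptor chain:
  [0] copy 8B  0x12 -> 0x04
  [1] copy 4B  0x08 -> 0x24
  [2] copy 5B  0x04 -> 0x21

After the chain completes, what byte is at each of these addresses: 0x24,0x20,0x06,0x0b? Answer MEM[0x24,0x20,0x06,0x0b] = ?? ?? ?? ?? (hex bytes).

  after D0: wrote 8B at 0x04 = 0e17f4fa18172038
  after D1: wrote 4B at 0x24 = 18172038
  after D2: wrote 5B at 0x21 = 0e17f4fa18
query mem[0x24]=0xfa, mem[0x20]=0xea, mem[0x06]=0xf4, mem[0x0b]=0x38

MEM[0x24,0x20,0x06,0x0b] = fa ea f4 38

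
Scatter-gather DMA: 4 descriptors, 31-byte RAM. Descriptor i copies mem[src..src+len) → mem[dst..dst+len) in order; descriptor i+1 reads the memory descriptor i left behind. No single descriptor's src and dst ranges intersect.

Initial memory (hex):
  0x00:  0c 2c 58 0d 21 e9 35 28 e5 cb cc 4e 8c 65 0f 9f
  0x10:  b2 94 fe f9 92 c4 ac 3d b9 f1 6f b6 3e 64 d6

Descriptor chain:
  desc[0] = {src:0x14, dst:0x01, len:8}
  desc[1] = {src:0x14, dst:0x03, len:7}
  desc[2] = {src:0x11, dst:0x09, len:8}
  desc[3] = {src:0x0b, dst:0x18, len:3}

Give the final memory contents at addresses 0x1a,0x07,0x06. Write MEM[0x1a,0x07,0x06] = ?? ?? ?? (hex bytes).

D0: mem[0x01..0x08] <- [92 c4 ac 3d b9 f1 6f b6]
D1: mem[0x03..0x09] <- [92 c4 ac 3d b9 f1 6f]
D2: mem[0x09..0x10] <- [94 fe f9 92 c4 ac 3d b9]
D3: mem[0x18..0x1a] <- [f9 92 c4]
query mem[0x1a]=0xc4, mem[0x07]=0xb9, mem[0x06]=0x3d

MEM[0x1a,0x07,0x06] = c4 b9 3d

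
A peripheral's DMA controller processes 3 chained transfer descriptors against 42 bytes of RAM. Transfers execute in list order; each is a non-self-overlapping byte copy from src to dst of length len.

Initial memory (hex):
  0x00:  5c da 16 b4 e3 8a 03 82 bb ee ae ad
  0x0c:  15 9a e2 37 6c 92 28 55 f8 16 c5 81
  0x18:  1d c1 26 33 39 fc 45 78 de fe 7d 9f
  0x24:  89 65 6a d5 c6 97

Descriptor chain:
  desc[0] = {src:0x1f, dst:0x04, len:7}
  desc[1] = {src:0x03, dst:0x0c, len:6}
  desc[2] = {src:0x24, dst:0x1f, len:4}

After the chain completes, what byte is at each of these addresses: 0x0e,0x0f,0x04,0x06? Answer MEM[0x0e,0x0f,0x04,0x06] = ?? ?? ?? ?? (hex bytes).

MEM[0x0e,0x0f,0x04,0x06] = de fe 78 fe

D0: mem[0x04..0x0a] <- [78 de fe 7d 9f 89 65]
D1: mem[0x0c..0x11] <- [b4 78 de fe 7d 9f]
D2: mem[0x1f..0x22] <- [89 65 6a d5]
query mem[0x0e]=0xde, mem[0x0f]=0xfe, mem[0x04]=0x78, mem[0x06]=0xfe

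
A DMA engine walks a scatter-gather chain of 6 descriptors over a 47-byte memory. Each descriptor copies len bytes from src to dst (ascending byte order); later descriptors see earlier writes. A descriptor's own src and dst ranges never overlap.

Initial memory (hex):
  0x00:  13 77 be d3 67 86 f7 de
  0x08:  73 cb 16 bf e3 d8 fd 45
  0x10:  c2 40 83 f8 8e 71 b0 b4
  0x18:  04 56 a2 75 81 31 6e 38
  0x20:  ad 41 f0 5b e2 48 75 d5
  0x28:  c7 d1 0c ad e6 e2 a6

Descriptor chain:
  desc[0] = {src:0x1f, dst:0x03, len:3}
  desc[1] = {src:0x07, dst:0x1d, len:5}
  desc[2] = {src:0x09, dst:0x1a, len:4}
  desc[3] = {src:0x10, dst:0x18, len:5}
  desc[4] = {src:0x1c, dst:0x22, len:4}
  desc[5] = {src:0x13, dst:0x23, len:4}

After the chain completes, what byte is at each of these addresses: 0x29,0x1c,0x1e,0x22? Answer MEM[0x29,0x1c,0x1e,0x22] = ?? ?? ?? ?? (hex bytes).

MEM[0x29,0x1c,0x1e,0x22] = d1 8e 73 8e

#0 dst[0x03+3] := {0x38,0xad,0x41}
#1 dst[0x1d+5] := {0xde,0x73,0xcb,0x16,0xbf}
#2 dst[0x1a+4] := {0xcb,0x16,0xbf,0xe3}
#3 dst[0x18+5] := {0xc2,0x40,0x83,0xf8,0x8e}
#4 dst[0x22+4] := {0x8e,0xe3,0x73,0xcb}
#5 dst[0x23+4] := {0xf8,0x8e,0x71,0xb0}
query mem[0x29]=0xd1, mem[0x1c]=0x8e, mem[0x1e]=0x73, mem[0x22]=0x8e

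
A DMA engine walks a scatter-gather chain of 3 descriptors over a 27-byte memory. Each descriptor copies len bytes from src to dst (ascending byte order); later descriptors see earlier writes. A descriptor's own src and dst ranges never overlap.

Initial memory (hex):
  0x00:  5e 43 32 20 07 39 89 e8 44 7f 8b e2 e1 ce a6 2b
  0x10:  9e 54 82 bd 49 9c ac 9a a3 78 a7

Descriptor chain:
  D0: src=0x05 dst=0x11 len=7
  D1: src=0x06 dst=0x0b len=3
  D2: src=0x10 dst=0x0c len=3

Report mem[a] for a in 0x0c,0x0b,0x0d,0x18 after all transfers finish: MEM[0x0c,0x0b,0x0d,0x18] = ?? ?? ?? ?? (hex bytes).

MEM[0x0c,0x0b,0x0d,0x18] = 9e 89 39 a3

#0 dst[0x11+7] := {0x39,0x89,0xe8,0x44,0x7f,0x8b,0xe2}
#1 dst[0x0b+3] := {0x89,0xe8,0x44}
#2 dst[0x0c+3] := {0x9e,0x39,0x89}
query mem[0x0c]=0x9e, mem[0x0b]=0x89, mem[0x0d]=0x39, mem[0x18]=0xa3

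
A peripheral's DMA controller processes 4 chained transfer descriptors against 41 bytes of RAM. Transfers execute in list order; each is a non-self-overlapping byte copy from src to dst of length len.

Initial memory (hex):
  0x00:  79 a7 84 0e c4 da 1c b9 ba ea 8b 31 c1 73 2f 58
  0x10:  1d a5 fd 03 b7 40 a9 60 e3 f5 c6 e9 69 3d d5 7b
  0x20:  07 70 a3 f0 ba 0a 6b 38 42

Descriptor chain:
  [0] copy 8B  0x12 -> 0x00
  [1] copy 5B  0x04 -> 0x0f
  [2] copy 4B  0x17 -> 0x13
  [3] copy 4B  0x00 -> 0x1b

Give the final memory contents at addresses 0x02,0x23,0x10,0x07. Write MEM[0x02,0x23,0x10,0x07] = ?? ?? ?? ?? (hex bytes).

#0 dst[0x00+8] := {0xfd,0x03,0xb7,0x40,0xa9,0x60,0xe3,0xf5}
#1 dst[0x0f+5] := {0xa9,0x60,0xe3,0xf5,0xba}
#2 dst[0x13+4] := {0x60,0xe3,0xf5,0xc6}
#3 dst[0x1b+4] := {0xfd,0x03,0xb7,0x40}
query mem[0x02]=0xb7, mem[0x23]=0xf0, mem[0x10]=0x60, mem[0x07]=0xf5

MEM[0x02,0x23,0x10,0x07] = b7 f0 60 f5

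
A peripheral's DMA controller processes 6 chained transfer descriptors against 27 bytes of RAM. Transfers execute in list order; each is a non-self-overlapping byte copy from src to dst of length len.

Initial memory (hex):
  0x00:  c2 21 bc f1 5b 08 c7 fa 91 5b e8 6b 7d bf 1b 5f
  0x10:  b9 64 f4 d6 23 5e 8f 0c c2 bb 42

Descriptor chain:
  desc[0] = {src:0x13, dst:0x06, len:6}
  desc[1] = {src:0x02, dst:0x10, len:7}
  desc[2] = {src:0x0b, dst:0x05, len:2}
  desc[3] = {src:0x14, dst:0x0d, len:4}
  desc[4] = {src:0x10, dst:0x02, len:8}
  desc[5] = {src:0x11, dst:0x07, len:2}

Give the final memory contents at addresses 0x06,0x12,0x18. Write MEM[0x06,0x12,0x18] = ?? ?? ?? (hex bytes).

MEM[0x06,0x12,0x18] = d6 5b c2

  after D0: wrote 6B at 0x06 = d6235e8f0cc2
  after D1: wrote 7B at 0x10 = bcf15b08d6235e
  after D2: wrote 2B at 0x05 = c27d
  after D3: wrote 4B at 0x0d = d6235e0c
  after D4: wrote 8B at 0x02 = 0cf15b08d6235e0c
  after D5: wrote 2B at 0x07 = f15b
query mem[0x06]=0xd6, mem[0x12]=0x5b, mem[0x18]=0xc2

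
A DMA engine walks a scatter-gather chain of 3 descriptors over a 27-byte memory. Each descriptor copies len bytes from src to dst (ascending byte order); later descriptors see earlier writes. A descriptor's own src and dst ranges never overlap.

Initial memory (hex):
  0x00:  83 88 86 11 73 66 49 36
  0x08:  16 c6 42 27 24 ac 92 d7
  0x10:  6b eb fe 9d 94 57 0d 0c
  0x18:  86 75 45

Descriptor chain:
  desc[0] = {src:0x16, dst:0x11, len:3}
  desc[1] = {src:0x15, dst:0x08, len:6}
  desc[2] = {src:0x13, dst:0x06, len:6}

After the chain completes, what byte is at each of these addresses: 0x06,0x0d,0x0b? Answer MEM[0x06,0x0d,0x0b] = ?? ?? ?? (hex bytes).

MEM[0x06,0x0d,0x0b] = 86 45 86

[0] 0x16->0x11 len=3 : 0d 0c 86
[1] 0x15->0x08 len=6 : 57 0d 0c 86 75 45
[2] 0x13->0x06 len=6 : 86 94 57 0d 0c 86
query mem[0x06]=0x86, mem[0x0d]=0x45, mem[0x0b]=0x86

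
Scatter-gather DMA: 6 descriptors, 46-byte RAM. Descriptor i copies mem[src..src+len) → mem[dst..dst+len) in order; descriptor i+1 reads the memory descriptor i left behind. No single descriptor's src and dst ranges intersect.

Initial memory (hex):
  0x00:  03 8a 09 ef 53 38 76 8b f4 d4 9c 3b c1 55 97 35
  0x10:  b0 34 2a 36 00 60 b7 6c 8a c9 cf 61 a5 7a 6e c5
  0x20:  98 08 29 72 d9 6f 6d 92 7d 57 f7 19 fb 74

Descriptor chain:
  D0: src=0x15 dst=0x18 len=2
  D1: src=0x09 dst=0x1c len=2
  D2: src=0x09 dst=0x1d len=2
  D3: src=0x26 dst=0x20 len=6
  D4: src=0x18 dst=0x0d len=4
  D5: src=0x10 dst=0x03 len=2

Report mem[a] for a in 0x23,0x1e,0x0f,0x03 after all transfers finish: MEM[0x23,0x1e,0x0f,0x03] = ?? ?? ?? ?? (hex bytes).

  after D0: wrote 2B at 0x18 = 60b7
  after D1: wrote 2B at 0x1c = d49c
  after D2: wrote 2B at 0x1d = d49c
  after D3: wrote 6B at 0x20 = 6d927d57f719
  after D4: wrote 4B at 0x0d = 60b7cf61
  after D5: wrote 2B at 0x03 = 6134
query mem[0x23]=0x57, mem[0x1e]=0x9c, mem[0x0f]=0xcf, mem[0x03]=0x61

MEM[0x23,0x1e,0x0f,0x03] = 57 9c cf 61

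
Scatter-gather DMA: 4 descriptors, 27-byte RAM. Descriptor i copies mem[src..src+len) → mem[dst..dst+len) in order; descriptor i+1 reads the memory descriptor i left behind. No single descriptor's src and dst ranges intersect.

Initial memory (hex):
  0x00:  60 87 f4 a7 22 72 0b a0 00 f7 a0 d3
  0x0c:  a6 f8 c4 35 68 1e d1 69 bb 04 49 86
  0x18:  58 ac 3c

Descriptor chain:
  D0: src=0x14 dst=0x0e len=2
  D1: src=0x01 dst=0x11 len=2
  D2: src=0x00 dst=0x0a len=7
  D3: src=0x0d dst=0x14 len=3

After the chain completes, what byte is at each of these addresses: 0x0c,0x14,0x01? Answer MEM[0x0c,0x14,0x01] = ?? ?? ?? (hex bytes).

[0] 0x14->0x0e len=2 : bb 04
[1] 0x01->0x11 len=2 : 87 f4
[2] 0x00->0x0a len=7 : 60 87 f4 a7 22 72 0b
[3] 0x0d->0x14 len=3 : a7 22 72
query mem[0x0c]=0xf4, mem[0x14]=0xa7, mem[0x01]=0x87

MEM[0x0c,0x14,0x01] = f4 a7 87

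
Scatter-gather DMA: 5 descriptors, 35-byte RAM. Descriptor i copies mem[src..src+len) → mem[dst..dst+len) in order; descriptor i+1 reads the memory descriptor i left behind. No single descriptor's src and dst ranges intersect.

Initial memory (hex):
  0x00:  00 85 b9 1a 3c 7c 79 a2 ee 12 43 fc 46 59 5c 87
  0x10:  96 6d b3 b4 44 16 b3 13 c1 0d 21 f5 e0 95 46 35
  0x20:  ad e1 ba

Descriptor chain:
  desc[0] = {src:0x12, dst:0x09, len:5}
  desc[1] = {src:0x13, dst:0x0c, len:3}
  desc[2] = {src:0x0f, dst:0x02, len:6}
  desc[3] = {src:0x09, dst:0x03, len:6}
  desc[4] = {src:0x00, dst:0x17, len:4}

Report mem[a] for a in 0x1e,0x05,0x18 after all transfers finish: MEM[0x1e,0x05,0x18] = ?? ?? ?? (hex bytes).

MEM[0x1e,0x05,0x18] = 46 44 85

  after D0: wrote 5B at 0x09 = b3b44416b3
  after D1: wrote 3B at 0x0c = b44416
  after D2: wrote 6B at 0x02 = 87966db3b444
  after D3: wrote 6B at 0x03 = b3b444b44416
  after D4: wrote 4B at 0x17 = 008587b3
query mem[0x1e]=0x46, mem[0x05]=0x44, mem[0x18]=0x85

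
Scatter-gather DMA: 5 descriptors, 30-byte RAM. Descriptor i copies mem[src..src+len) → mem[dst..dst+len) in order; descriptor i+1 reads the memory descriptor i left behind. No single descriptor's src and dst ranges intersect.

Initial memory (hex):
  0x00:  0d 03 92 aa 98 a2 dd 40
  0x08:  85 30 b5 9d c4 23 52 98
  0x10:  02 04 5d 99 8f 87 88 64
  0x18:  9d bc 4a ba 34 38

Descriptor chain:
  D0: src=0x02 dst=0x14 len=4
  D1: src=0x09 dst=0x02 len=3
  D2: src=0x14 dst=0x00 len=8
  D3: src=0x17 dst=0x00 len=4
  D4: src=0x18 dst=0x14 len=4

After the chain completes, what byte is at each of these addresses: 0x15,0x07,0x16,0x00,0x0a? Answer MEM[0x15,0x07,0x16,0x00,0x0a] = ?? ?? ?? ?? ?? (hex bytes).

D0: mem[0x14..0x17] <- [92 aa 98 a2]
D1: mem[0x02..0x04] <- [30 b5 9d]
D2: mem[0x00..0x07] <- [92 aa 98 a2 9d bc 4a ba]
D3: mem[0x00..0x03] <- [a2 9d bc 4a]
D4: mem[0x14..0x17] <- [9d bc 4a ba]
query mem[0x15]=0xbc, mem[0x07]=0xba, mem[0x16]=0x4a, mem[0x00]=0xa2, mem[0x0a]=0xb5

MEM[0x15,0x07,0x16,0x00,0x0a] = bc ba 4a a2 b5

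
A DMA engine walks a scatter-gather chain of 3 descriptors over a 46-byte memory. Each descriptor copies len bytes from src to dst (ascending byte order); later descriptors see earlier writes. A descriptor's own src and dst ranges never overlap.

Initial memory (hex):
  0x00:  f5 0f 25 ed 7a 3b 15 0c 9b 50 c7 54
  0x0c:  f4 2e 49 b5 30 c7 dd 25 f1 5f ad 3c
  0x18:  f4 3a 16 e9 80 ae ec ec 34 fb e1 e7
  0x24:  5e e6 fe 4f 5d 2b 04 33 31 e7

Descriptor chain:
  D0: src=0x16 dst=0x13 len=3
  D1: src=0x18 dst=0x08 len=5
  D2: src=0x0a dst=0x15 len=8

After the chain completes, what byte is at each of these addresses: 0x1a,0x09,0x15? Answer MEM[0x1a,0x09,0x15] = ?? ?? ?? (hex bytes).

MEM[0x1a,0x09,0x15] = b5 3a 16

  after D0: wrote 3B at 0x13 = ad3cf4
  after D1: wrote 5B at 0x08 = f43a16e980
  after D2: wrote 8B at 0x15 = 16e9802e49b530c7
query mem[0x1a]=0xb5, mem[0x09]=0x3a, mem[0x15]=0x16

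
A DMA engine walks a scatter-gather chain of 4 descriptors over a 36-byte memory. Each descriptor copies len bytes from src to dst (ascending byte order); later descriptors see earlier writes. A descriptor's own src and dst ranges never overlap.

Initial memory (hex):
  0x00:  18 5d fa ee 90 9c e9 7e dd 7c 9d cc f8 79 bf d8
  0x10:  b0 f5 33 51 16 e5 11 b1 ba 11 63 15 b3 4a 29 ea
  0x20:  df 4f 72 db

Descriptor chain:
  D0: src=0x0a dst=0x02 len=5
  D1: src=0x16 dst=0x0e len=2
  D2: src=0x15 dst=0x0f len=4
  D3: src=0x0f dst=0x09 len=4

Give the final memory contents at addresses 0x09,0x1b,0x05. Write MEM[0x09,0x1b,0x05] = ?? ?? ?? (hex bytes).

D0: mem[0x02..0x06] <- [9d cc f8 79 bf]
D1: mem[0x0e..0x0f] <- [11 b1]
D2: mem[0x0f..0x12] <- [e5 11 b1 ba]
D3: mem[0x09..0x0c] <- [e5 11 b1 ba]
query mem[0x09]=0xe5, mem[0x1b]=0x15, mem[0x05]=0x79

MEM[0x09,0x1b,0x05] = e5 15 79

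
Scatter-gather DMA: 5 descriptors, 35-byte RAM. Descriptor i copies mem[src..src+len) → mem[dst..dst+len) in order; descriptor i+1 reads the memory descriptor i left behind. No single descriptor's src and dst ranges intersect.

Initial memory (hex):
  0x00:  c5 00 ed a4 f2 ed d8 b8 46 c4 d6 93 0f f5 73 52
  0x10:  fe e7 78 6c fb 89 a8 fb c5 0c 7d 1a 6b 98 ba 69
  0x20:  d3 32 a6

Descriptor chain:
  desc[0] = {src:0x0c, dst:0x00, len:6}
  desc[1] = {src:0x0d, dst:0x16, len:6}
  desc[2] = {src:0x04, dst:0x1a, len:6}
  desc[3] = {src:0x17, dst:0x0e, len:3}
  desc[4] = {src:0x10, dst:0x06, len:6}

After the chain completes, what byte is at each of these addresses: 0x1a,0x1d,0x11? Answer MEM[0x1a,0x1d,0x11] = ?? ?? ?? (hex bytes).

[0] 0x0c->0x00 len=6 : 0f f5 73 52 fe e7
[1] 0x0d->0x16 len=6 : f5 73 52 fe e7 78
[2] 0x04->0x1a len=6 : fe e7 d8 b8 46 c4
[3] 0x17->0x0e len=3 : 73 52 fe
[4] 0x10->0x06 len=6 : fe e7 78 6c fb 89
query mem[0x1a]=0xfe, mem[0x1d]=0xb8, mem[0x11]=0xe7

MEM[0x1a,0x1d,0x11] = fe b8 e7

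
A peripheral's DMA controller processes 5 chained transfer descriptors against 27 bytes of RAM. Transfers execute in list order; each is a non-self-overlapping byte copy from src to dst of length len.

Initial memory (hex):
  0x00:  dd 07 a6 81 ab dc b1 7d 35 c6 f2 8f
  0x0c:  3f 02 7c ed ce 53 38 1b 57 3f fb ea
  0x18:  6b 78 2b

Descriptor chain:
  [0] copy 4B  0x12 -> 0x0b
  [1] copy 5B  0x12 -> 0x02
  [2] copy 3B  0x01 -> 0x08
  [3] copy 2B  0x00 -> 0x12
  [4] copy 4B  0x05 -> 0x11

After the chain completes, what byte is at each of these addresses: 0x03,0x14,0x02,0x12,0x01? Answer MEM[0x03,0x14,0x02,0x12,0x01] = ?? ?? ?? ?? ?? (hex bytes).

#0 dst[0x0b+4] := {0x38,0x1b,0x57,0x3f}
#1 dst[0x02+5] := {0x38,0x1b,0x57,0x3f,0xfb}
#2 dst[0x08+3] := {0x07,0x38,0x1b}
#3 dst[0x12+2] := {0xdd,0x07}
#4 dst[0x11+4] := {0x3f,0xfb,0x7d,0x07}
query mem[0x03]=0x1b, mem[0x14]=0x07, mem[0x02]=0x38, mem[0x12]=0xfb, mem[0x01]=0x07

MEM[0x03,0x14,0x02,0x12,0x01] = 1b 07 38 fb 07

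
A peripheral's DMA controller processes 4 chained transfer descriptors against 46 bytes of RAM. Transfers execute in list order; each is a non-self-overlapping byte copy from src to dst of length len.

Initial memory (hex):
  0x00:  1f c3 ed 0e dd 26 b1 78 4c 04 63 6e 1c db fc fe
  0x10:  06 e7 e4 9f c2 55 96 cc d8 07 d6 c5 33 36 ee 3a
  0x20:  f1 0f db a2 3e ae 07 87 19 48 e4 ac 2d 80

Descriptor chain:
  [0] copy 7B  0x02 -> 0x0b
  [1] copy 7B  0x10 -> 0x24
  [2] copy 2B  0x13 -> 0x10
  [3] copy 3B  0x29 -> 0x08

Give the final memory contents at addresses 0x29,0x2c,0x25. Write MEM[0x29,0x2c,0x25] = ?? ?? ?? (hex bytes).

MEM[0x29,0x2c,0x25] = 55 2d 4c

#0 dst[0x0b+7] := {0xed,0x0e,0xdd,0x26,0xb1,0x78,0x4c}
#1 dst[0x24+7] := {0x78,0x4c,0xe4,0x9f,0xc2,0x55,0x96}
#2 dst[0x10+2] := {0x9f,0xc2}
#3 dst[0x08+3] := {0x55,0x96,0xac}
query mem[0x29]=0x55, mem[0x2c]=0x2d, mem[0x25]=0x4c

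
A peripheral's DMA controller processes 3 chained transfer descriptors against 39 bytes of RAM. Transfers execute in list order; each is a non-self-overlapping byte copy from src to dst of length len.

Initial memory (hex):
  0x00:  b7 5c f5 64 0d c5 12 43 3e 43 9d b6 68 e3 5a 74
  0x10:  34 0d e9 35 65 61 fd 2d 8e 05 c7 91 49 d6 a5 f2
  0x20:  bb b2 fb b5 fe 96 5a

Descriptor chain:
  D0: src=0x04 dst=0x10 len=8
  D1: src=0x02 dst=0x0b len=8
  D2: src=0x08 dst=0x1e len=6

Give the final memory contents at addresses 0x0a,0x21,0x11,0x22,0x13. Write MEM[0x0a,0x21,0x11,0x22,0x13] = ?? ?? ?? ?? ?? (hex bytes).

[0] 0x04->0x10 len=8 : 0d c5 12 43 3e 43 9d b6
[1] 0x02->0x0b len=8 : f5 64 0d c5 12 43 3e 43
[2] 0x08->0x1e len=6 : 3e 43 9d f5 64 0d
query mem[0x0a]=0x9d, mem[0x21]=0xf5, mem[0x11]=0x3e, mem[0x22]=0x64, mem[0x13]=0x43

MEM[0x0a,0x21,0x11,0x22,0x13] = 9d f5 3e 64 43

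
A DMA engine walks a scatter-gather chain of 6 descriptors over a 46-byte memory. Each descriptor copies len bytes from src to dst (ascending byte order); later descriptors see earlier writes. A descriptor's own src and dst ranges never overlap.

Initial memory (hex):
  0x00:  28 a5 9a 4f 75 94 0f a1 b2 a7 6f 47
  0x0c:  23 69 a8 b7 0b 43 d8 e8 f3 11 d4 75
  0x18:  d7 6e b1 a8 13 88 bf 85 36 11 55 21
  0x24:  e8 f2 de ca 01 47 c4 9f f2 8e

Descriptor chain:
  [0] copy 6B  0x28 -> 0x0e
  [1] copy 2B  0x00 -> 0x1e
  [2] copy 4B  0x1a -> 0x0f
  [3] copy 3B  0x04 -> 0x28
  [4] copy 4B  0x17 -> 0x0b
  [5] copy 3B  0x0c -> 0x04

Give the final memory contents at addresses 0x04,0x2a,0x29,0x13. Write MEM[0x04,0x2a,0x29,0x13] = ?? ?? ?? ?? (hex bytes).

[0] 0x28->0x0e len=6 : 01 47 c4 9f f2 8e
[1] 0x00->0x1e len=2 : 28 a5
[2] 0x1a->0x0f len=4 : b1 a8 13 88
[3] 0x04->0x28 len=3 : 75 94 0f
[4] 0x17->0x0b len=4 : 75 d7 6e b1
[5] 0x0c->0x04 len=3 : d7 6e b1
query mem[0x04]=0xd7, mem[0x2a]=0x0f, mem[0x29]=0x94, mem[0x13]=0x8e

MEM[0x04,0x2a,0x29,0x13] = d7 0f 94 8e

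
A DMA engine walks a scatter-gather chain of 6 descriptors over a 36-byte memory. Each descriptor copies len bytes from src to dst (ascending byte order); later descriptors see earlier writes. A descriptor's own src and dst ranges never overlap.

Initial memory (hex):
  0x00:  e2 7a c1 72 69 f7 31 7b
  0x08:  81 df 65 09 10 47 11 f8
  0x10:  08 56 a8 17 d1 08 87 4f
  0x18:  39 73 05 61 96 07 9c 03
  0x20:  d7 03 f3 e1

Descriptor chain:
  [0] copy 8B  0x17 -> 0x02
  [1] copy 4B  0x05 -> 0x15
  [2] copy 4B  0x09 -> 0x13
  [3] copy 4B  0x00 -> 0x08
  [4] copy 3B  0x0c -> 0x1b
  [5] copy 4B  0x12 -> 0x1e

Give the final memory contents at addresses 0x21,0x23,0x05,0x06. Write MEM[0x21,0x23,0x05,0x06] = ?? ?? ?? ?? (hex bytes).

MEM[0x21,0x23,0x05,0x06] = 09 e1 05 61

  after D0: wrote 8B at 0x02 = 4f3973056196079c
  after D1: wrote 4B at 0x15 = 05619607
  after D2: wrote 4B at 0x13 = 9c650910
  after D3: wrote 4B at 0x08 = e27a4f39
  after D4: wrote 3B at 0x1b = 104711
  after D5: wrote 4B at 0x1e = a89c6509
query mem[0x21]=0x09, mem[0x23]=0xe1, mem[0x05]=0x05, mem[0x06]=0x61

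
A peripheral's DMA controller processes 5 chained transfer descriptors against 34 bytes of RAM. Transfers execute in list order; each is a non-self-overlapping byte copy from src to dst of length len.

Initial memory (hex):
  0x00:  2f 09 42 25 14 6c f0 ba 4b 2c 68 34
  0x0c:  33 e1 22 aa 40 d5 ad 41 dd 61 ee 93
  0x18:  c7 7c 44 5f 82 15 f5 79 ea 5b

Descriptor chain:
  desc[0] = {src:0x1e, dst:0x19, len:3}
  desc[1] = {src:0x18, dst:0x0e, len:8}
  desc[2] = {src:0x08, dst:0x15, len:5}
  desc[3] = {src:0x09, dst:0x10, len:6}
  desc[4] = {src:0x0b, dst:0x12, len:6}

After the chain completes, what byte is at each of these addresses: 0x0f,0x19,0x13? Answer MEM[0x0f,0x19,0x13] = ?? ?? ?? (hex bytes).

MEM[0x0f,0x19,0x13] = f5 33 33

  after D0: wrote 3B at 0x19 = f579ea
  after D1: wrote 8B at 0x0e = c7f579ea8215f579
  after D2: wrote 5B at 0x15 = 4b2c683433
  after D3: wrote 6B at 0x10 = 2c683433e1c7
  after D4: wrote 6B at 0x12 = 3433e1c7f52c
query mem[0x0f]=0xf5, mem[0x19]=0x33, mem[0x13]=0x33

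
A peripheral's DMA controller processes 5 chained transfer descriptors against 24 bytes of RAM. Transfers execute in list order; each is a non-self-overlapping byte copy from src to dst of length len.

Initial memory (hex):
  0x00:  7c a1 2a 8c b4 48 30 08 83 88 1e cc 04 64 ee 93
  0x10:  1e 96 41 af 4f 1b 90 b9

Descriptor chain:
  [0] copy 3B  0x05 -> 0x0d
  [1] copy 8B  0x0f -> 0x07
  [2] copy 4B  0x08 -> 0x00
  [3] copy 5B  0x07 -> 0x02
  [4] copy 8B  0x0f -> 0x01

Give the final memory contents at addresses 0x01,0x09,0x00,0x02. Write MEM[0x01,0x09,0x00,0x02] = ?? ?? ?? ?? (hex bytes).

D0: mem[0x0d..0x0f] <- [48 30 08]
D1: mem[0x07..0x0e] <- [08 1e 96 41 af 4f 1b 90]
D2: mem[0x00..0x03] <- [1e 96 41 af]
D3: mem[0x02..0x06] <- [08 1e 96 41 af]
D4: mem[0x01..0x08] <- [08 1e 96 41 af 4f 1b 90]
query mem[0x01]=0x08, mem[0x09]=0x96, mem[0x00]=0x1e, mem[0x02]=0x1e

MEM[0x01,0x09,0x00,0x02] = 08 96 1e 1e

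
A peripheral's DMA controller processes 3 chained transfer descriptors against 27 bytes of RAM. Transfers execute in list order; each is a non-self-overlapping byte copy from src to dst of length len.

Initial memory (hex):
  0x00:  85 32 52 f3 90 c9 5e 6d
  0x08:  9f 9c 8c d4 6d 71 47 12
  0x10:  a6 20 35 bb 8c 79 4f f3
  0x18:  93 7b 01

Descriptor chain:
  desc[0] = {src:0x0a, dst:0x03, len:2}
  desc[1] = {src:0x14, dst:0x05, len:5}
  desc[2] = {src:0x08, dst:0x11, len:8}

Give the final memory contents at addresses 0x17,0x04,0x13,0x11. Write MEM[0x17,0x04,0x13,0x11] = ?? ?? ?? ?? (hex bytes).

  after D0: wrote 2B at 0x03 = 8cd4
  after D1: wrote 5B at 0x05 = 8c794ff393
  after D2: wrote 8B at 0x11 = f3938cd46d714712
query mem[0x17]=0x47, mem[0x04]=0xd4, mem[0x13]=0x8c, mem[0x11]=0xf3

MEM[0x17,0x04,0x13,0x11] = 47 d4 8c f3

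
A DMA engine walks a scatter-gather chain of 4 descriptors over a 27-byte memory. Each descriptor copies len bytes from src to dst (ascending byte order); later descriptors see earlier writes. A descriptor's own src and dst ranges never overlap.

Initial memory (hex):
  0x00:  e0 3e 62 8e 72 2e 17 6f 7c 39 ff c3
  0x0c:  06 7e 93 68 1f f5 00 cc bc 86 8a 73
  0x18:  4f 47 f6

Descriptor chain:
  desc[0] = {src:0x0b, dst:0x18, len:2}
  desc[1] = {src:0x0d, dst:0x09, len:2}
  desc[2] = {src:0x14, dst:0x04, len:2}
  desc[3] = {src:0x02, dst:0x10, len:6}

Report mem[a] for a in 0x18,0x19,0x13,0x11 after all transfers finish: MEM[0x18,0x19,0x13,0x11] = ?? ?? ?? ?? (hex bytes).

  after D0: wrote 2B at 0x18 = c306
  after D1: wrote 2B at 0x09 = 7e93
  after D2: wrote 2B at 0x04 = bc86
  after D3: wrote 6B at 0x10 = 628ebc86176f
query mem[0x18]=0xc3, mem[0x19]=0x06, mem[0x13]=0x86, mem[0x11]=0x8e

MEM[0x18,0x19,0x13,0x11] = c3 06 86 8e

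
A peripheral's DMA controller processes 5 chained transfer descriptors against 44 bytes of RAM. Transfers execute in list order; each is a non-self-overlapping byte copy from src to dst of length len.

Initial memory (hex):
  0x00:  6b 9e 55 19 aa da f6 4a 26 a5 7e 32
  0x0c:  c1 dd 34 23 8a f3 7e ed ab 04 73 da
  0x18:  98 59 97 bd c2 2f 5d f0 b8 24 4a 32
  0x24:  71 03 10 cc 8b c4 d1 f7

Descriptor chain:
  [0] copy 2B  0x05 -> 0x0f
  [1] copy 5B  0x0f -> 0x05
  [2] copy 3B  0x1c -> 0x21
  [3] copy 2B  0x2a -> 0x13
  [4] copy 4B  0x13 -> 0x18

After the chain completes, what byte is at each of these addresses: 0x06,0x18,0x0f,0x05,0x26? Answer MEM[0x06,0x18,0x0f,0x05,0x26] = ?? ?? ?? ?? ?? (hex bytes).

MEM[0x06,0x18,0x0f,0x05,0x26] = f6 d1 da da 10

#0 dst[0x0f+2] := {0xda,0xf6}
#1 dst[0x05+5] := {0xda,0xf6,0xf3,0x7e,0xed}
#2 dst[0x21+3] := {0xc2,0x2f,0x5d}
#3 dst[0x13+2] := {0xd1,0xf7}
#4 dst[0x18+4] := {0xd1,0xf7,0x04,0x73}
query mem[0x06]=0xf6, mem[0x18]=0xd1, mem[0x0f]=0xda, mem[0x05]=0xda, mem[0x26]=0x10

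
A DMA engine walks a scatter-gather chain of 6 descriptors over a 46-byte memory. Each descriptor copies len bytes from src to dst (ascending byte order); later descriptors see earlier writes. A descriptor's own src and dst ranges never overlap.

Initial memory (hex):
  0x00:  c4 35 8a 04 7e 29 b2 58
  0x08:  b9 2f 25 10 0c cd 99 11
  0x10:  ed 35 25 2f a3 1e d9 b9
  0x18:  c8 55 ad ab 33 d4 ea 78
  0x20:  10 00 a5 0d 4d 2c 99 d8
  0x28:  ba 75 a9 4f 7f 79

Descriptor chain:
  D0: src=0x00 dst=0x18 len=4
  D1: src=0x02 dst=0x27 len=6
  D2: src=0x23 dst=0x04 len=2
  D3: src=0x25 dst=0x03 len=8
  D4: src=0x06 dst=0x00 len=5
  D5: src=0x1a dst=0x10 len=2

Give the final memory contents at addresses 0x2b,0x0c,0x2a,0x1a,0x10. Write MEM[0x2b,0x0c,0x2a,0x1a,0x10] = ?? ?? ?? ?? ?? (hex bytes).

MEM[0x2b,0x0c,0x2a,0x1a,0x10] = b2 0c 29 8a 8a

D0: mem[0x18..0x1b] <- [c4 35 8a 04]
D1: mem[0x27..0x2c] <- [8a 04 7e 29 b2 58]
D2: mem[0x04..0x05] <- [0d 4d]
D3: mem[0x03..0x0a] <- [2c 99 8a 04 7e 29 b2 58]
D4: mem[0x00..0x04] <- [04 7e 29 b2 58]
D5: mem[0x10..0x11] <- [8a 04]
query mem[0x2b]=0xb2, mem[0x0c]=0x0c, mem[0x2a]=0x29, mem[0x1a]=0x8a, mem[0x10]=0x8a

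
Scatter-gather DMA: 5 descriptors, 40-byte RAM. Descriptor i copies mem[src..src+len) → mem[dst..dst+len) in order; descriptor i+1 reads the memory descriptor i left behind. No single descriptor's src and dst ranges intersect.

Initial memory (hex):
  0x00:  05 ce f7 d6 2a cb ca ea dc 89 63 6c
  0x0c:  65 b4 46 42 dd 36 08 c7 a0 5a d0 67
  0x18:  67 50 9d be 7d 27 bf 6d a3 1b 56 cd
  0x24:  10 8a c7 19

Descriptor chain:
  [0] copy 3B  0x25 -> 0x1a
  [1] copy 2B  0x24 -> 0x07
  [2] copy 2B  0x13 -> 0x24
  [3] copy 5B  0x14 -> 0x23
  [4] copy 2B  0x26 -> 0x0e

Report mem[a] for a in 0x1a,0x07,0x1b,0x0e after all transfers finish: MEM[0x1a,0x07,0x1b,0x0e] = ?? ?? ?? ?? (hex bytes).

  after D0: wrote 3B at 0x1a = 8ac719
  after D1: wrote 2B at 0x07 = 108a
  after D2: wrote 2B at 0x24 = c7a0
  after D3: wrote 5B at 0x23 = a05ad06767
  after D4: wrote 2B at 0x0e = 6767
query mem[0x1a]=0x8a, mem[0x07]=0x10, mem[0x1b]=0xc7, mem[0x0e]=0x67

MEM[0x1a,0x07,0x1b,0x0e] = 8a 10 c7 67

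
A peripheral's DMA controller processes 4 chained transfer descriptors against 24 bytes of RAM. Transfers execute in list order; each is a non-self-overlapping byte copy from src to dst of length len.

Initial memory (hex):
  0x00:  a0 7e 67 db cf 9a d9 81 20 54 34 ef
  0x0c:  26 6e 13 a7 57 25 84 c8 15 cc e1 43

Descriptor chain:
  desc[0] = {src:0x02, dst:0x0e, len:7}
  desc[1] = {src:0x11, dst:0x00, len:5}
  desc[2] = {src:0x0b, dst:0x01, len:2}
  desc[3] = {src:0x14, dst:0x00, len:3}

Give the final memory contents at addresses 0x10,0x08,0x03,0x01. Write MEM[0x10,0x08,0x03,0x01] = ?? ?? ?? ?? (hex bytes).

MEM[0x10,0x08,0x03,0x01] = cf 20 20 cc

#0 dst[0x0e+7] := {0x67,0xdb,0xcf,0x9a,0xd9,0x81,0x20}
#1 dst[0x00+5] := {0x9a,0xd9,0x81,0x20,0xcc}
#2 dst[0x01+2] := {0xef,0x26}
#3 dst[0x00+3] := {0x20,0xcc,0xe1}
query mem[0x10]=0xcf, mem[0x08]=0x20, mem[0x03]=0x20, mem[0x01]=0xcc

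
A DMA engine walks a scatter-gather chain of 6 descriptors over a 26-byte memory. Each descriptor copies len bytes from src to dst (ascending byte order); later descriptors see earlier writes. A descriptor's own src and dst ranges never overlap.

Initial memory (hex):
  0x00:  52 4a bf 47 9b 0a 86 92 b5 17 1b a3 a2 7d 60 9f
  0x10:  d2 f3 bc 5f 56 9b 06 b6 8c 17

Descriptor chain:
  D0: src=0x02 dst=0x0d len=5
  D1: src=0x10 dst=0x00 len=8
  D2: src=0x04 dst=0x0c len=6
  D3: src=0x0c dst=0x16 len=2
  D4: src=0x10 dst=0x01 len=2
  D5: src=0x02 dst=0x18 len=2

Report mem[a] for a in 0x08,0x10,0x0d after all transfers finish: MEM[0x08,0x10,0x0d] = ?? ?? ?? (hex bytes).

#0 dst[0x0d+5] := {0xbf,0x47,0x9b,0x0a,0x86}
#1 dst[0x00+8] := {0x0a,0x86,0xbc,0x5f,0x56,0x9b,0x06,0xb6}
#2 dst[0x0c+6] := {0x56,0x9b,0x06,0xb6,0xb5,0x17}
#3 dst[0x16+2] := {0x56,0x9b}
#4 dst[0x01+2] := {0xb5,0x17}
#5 dst[0x18+2] := {0x17,0x5f}
query mem[0x08]=0xb5, mem[0x10]=0xb5, mem[0x0d]=0x9b

MEM[0x08,0x10,0x0d] = b5 b5 9b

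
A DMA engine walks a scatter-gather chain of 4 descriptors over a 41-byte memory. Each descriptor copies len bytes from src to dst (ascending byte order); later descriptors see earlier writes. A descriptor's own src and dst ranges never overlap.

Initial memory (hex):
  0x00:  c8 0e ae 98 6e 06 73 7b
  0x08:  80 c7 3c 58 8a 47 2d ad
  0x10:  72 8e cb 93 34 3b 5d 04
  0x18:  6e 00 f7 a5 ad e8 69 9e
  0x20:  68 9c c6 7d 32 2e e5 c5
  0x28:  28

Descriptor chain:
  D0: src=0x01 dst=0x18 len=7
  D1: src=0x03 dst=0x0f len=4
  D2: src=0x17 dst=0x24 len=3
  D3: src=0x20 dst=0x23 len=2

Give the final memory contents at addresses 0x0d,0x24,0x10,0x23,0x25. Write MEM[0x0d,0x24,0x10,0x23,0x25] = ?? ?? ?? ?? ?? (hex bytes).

MEM[0x0d,0x24,0x10,0x23,0x25] = 47 9c 6e 68 0e

D0: mem[0x18..0x1e] <- [0e ae 98 6e 06 73 7b]
D1: mem[0x0f..0x12] <- [98 6e 06 73]
D2: mem[0x24..0x26] <- [04 0e ae]
D3: mem[0x23..0x24] <- [68 9c]
query mem[0x0d]=0x47, mem[0x24]=0x9c, mem[0x10]=0x6e, mem[0x23]=0x68, mem[0x25]=0x0e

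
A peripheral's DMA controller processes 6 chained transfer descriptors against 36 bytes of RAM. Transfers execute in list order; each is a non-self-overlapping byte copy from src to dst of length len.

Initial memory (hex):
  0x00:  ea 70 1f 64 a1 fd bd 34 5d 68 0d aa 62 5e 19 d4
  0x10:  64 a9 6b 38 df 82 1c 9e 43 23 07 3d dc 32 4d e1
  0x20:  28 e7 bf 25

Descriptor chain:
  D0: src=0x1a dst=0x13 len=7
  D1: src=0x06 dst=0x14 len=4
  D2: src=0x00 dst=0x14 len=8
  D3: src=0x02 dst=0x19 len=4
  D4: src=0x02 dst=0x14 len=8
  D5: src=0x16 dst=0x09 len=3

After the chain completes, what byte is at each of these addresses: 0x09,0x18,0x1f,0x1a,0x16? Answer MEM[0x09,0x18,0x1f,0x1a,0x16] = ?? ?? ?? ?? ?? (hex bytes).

#0 dst[0x13+7] := {0x07,0x3d,0xdc,0x32,0x4d,0xe1,0x28}
#1 dst[0x14+4] := {0xbd,0x34,0x5d,0x68}
#2 dst[0x14+8] := {0xea,0x70,0x1f,0x64,0xa1,0xfd,0xbd,0x34}
#3 dst[0x19+4] := {0x1f,0x64,0xa1,0xfd}
#4 dst[0x14+8] := {0x1f,0x64,0xa1,0xfd,0xbd,0x34,0x5d,0x68}
#5 dst[0x09+3] := {0xa1,0xfd,0xbd}
query mem[0x09]=0xa1, mem[0x18]=0xbd, mem[0x1f]=0xe1, mem[0x1a]=0x5d, mem[0x16]=0xa1

MEM[0x09,0x18,0x1f,0x1a,0x16] = a1 bd e1 5d a1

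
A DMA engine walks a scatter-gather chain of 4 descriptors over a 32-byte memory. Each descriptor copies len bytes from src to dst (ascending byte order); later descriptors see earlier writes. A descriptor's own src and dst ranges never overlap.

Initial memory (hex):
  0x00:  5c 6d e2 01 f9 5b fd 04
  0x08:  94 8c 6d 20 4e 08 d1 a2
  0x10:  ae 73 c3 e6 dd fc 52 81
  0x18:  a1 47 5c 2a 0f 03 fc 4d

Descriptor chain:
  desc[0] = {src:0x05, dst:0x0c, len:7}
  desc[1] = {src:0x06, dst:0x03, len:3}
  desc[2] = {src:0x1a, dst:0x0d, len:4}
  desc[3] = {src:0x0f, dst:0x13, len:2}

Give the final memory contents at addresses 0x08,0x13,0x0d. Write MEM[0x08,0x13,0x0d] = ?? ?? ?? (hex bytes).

[0] 0x05->0x0c len=7 : 5b fd 04 94 8c 6d 20
[1] 0x06->0x03 len=3 : fd 04 94
[2] 0x1a->0x0d len=4 : 5c 2a 0f 03
[3] 0x0f->0x13 len=2 : 0f 03
query mem[0x08]=0x94, mem[0x13]=0x0f, mem[0x0d]=0x5c

MEM[0x08,0x13,0x0d] = 94 0f 5c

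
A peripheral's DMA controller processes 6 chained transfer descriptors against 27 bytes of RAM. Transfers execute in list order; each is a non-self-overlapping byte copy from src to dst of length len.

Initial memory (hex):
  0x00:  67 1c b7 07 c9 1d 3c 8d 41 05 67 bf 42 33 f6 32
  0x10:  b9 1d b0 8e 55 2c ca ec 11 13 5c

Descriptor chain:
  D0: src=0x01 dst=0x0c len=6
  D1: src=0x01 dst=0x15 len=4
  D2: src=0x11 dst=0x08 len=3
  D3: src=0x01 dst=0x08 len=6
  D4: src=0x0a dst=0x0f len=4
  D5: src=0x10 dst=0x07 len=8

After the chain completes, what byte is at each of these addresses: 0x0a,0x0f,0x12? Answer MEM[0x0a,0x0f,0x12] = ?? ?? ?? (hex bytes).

MEM[0x0a,0x0f,0x12] = 8e 07 3c

D0: mem[0x0c..0x11] <- [1c b7 07 c9 1d 3c]
D1: mem[0x15..0x18] <- [1c b7 07 c9]
D2: mem[0x08..0x0a] <- [3c b0 8e]
D3: mem[0x08..0x0d] <- [1c b7 07 c9 1d 3c]
D4: mem[0x0f..0x12] <- [07 c9 1d 3c]
D5: mem[0x07..0x0e] <- [c9 1d 3c 8e 55 1c b7 07]
query mem[0x0a]=0x8e, mem[0x0f]=0x07, mem[0x12]=0x3c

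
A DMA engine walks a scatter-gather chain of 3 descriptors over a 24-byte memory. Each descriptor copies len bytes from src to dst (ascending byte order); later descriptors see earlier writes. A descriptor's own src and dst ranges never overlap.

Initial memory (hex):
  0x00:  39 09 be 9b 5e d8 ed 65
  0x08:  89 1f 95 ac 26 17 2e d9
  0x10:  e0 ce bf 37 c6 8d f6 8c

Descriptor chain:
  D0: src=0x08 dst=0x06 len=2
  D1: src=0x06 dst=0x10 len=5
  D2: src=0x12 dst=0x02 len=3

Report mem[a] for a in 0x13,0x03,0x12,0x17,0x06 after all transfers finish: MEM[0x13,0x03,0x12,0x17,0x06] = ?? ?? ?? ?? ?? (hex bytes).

MEM[0x13,0x03,0x12,0x17,0x06] = 1f 1f 89 8c 89

  after D0: wrote 2B at 0x06 = 891f
  after D1: wrote 5B at 0x10 = 891f891f95
  after D2: wrote 3B at 0x02 = 891f95
query mem[0x13]=0x1f, mem[0x03]=0x1f, mem[0x12]=0x89, mem[0x17]=0x8c, mem[0x06]=0x89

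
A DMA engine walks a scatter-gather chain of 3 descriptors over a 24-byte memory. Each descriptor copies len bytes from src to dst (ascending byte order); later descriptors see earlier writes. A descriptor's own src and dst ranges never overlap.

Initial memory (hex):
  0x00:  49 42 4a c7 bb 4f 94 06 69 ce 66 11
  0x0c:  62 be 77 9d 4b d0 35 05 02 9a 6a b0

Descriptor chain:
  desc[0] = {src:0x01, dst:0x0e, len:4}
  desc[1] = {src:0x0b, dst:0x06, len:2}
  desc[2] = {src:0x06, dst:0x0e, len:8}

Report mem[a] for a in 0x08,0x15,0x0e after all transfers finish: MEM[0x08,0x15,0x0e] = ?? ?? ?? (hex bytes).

  after D0: wrote 4B at 0x0e = 424ac7bb
  after D1: wrote 2B at 0x06 = 1162
  after D2: wrote 8B at 0x0e = 116269ce661162be
query mem[0x08]=0x69, mem[0x15]=0xbe, mem[0x0e]=0x11

MEM[0x08,0x15,0x0e] = 69 be 11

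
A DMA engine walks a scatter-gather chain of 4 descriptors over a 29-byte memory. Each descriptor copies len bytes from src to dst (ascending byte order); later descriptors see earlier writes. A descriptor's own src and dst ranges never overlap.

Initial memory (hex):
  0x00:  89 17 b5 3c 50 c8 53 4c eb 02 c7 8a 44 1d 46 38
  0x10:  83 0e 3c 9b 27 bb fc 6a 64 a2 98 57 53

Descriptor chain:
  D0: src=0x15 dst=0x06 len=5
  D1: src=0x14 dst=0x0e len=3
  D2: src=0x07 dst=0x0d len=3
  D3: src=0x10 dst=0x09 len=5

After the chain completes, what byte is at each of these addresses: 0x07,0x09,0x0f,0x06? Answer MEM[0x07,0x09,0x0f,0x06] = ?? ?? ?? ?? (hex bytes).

MEM[0x07,0x09,0x0f,0x06] = fc fc 64 bb

[0] 0x15->0x06 len=5 : bb fc 6a 64 a2
[1] 0x14->0x0e len=3 : 27 bb fc
[2] 0x07->0x0d len=3 : fc 6a 64
[3] 0x10->0x09 len=5 : fc 0e 3c 9b 27
query mem[0x07]=0xfc, mem[0x09]=0xfc, mem[0x0f]=0x64, mem[0x06]=0xbb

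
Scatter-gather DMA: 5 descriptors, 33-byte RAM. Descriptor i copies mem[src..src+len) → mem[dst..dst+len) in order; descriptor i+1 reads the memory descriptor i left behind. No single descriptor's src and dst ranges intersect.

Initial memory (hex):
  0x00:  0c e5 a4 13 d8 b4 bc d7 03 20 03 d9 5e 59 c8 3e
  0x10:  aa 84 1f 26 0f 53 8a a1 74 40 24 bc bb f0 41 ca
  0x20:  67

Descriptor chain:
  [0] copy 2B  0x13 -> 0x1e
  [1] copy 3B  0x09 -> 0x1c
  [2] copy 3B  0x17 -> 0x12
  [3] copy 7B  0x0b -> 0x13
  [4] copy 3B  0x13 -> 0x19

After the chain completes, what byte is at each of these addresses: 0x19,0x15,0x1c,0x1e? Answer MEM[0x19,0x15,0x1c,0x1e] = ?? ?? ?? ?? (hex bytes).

D0: mem[0x1e..0x1f] <- [26 0f]
D1: mem[0x1c..0x1e] <- [20 03 d9]
D2: mem[0x12..0x14] <- [a1 74 40]
D3: mem[0x13..0x19] <- [d9 5e 59 c8 3e aa 84]
D4: mem[0x19..0x1b] <- [d9 5e 59]
query mem[0x19]=0xd9, mem[0x15]=0x59, mem[0x1c]=0x20, mem[0x1e]=0xd9

MEM[0x19,0x15,0x1c,0x1e] = d9 59 20 d9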